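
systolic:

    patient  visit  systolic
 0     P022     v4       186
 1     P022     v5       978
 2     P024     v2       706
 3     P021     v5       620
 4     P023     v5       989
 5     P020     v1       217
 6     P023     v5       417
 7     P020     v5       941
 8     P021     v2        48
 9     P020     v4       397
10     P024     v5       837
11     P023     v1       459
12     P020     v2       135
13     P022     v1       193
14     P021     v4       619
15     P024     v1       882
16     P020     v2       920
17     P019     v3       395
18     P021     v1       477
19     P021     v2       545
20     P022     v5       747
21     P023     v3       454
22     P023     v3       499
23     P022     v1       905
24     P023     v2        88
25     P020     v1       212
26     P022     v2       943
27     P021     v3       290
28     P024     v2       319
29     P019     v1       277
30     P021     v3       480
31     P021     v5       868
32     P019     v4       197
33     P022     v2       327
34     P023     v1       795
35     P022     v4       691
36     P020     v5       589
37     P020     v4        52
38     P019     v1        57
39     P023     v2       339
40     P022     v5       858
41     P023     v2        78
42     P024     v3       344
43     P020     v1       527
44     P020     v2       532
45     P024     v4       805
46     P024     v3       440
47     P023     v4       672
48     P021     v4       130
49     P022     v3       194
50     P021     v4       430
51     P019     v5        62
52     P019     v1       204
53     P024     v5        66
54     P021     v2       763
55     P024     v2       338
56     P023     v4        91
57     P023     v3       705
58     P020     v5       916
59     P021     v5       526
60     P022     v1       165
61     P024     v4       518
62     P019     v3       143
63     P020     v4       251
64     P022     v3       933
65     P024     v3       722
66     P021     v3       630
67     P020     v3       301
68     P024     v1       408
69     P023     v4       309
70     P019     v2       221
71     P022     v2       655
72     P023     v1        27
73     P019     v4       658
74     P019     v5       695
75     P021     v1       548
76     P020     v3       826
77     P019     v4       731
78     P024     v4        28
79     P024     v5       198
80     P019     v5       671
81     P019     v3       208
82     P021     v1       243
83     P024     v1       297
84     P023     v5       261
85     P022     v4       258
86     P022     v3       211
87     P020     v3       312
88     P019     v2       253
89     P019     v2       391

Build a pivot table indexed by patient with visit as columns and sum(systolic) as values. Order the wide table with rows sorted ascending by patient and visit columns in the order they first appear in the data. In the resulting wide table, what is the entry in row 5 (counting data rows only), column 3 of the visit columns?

505

With rows sorted ascending by patient, row 5 is patient=P023. visit columns in first-appearance order: v4, v5, v2, v1, v3; column 3 is v2.
Long rows with patient=P023, visit=v2: 88 + 339 + 78 = 505.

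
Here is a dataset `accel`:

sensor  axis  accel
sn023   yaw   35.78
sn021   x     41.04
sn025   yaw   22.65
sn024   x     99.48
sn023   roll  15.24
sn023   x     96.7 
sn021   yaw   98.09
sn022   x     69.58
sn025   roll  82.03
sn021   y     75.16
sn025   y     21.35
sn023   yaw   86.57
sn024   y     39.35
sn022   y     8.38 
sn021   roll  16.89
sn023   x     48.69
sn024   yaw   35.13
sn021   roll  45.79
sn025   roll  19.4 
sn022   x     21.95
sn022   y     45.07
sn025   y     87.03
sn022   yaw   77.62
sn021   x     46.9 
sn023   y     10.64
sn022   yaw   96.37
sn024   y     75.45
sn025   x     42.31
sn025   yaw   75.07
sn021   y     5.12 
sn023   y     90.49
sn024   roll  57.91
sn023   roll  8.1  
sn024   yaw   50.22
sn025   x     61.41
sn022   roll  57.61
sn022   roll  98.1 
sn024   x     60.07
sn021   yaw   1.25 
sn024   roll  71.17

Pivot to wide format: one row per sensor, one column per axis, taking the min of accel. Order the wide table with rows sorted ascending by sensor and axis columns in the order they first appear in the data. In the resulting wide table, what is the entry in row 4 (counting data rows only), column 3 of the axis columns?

With rows sorted ascending by sensor, row 4 is sensor=sn024. axis columns in first-appearance order: yaw, x, roll, y; column 3 is roll.
Long rows with sensor=sn024, axis=roll: min(57.91, 71.17) = 57.91.

57.91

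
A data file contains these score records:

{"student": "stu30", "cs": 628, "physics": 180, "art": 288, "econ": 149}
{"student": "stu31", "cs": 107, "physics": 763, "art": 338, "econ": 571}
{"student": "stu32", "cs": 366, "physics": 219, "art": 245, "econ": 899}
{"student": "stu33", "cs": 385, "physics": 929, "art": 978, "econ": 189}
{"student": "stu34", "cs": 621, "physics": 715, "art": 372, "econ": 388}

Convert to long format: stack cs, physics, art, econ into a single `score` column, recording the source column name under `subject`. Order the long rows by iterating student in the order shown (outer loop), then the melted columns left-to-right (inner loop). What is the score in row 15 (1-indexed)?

20 rows total (5 × 4). Row 15: index ⌊(15-1)/4⌋ = 3 into student → stu33; (15-1) mod 4 = 2 into the melted columns → art.
So row 15 is (stu33, art, 978); score = 978.

978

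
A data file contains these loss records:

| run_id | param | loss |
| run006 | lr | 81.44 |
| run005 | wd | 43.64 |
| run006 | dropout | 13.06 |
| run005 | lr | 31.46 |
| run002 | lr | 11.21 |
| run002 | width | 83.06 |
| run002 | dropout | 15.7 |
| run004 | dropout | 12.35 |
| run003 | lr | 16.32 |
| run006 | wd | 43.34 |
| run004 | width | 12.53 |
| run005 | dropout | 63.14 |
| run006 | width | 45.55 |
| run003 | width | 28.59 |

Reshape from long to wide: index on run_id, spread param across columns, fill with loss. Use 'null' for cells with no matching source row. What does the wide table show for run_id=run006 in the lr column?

The long row with run_id=run006, param=lr has loss=81.44.

81.44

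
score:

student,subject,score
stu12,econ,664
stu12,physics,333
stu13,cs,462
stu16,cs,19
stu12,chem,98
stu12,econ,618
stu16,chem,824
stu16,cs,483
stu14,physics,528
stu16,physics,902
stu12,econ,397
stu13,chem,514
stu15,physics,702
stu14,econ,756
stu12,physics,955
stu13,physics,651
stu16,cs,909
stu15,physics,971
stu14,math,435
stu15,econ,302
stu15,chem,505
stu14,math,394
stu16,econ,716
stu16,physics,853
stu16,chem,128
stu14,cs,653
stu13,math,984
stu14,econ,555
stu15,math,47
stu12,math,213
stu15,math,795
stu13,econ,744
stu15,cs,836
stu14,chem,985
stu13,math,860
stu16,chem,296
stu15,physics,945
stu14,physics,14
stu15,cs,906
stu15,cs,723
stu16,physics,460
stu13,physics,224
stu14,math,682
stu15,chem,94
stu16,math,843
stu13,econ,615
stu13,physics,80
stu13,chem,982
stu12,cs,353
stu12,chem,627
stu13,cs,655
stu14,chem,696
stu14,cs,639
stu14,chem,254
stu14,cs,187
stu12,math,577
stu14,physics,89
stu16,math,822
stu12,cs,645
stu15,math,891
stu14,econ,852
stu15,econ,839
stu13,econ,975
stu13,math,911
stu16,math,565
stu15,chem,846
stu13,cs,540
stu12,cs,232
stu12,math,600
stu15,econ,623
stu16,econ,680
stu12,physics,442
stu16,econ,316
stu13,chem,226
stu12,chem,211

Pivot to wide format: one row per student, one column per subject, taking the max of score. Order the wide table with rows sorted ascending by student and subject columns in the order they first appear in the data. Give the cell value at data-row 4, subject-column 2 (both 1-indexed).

971

With rows sorted ascending by student, row 4 is student=stu15. subject columns in first-appearance order: econ, physics, cs, chem, math; column 2 is physics.
Long rows with student=stu15, subject=physics: max(702, 971, 945) = 971.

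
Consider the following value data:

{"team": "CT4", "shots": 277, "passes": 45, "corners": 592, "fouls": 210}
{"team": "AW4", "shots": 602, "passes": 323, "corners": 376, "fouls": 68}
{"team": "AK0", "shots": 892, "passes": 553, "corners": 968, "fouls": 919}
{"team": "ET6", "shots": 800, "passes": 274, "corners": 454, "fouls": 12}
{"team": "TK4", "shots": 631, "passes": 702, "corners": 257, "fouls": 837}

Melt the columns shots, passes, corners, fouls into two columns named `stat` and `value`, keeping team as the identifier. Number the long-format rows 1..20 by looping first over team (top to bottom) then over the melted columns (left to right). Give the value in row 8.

68

20 rows total (5 × 4). Row 8: index ⌊(8-1)/4⌋ = 1 into team → AW4; (8-1) mod 4 = 3 into the melted columns → fouls.
So row 8 is (AW4, fouls, 68); value = 68.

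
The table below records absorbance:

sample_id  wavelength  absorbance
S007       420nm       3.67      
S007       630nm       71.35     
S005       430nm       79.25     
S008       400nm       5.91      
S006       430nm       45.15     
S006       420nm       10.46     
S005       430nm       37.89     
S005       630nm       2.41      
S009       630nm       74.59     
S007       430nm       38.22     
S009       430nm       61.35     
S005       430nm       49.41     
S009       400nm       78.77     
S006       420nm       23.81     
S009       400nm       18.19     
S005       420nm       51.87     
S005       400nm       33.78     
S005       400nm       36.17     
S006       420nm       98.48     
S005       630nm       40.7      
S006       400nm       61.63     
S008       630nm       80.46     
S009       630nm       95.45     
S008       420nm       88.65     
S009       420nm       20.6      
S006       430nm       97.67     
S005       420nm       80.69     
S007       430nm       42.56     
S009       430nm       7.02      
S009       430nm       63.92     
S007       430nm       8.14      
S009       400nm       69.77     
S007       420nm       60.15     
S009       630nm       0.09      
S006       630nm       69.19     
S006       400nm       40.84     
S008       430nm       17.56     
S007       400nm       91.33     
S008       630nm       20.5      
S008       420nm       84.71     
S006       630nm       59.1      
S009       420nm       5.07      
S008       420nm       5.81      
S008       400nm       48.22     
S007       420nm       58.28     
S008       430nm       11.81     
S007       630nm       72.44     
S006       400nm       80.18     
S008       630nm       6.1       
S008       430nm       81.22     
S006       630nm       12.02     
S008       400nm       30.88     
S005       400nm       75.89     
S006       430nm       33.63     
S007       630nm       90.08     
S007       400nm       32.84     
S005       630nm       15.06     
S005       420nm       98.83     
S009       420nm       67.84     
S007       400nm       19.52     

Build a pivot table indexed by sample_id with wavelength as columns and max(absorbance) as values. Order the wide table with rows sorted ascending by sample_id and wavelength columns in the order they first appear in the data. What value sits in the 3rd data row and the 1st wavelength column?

With rows sorted ascending by sample_id, row 3 is sample_id=S007. wavelength columns in first-appearance order: 420nm, 630nm, 430nm, 400nm; column 1 is 420nm.
Long rows with sample_id=S007, wavelength=420nm: max(3.67, 60.15, 58.28) = 60.15.

60.15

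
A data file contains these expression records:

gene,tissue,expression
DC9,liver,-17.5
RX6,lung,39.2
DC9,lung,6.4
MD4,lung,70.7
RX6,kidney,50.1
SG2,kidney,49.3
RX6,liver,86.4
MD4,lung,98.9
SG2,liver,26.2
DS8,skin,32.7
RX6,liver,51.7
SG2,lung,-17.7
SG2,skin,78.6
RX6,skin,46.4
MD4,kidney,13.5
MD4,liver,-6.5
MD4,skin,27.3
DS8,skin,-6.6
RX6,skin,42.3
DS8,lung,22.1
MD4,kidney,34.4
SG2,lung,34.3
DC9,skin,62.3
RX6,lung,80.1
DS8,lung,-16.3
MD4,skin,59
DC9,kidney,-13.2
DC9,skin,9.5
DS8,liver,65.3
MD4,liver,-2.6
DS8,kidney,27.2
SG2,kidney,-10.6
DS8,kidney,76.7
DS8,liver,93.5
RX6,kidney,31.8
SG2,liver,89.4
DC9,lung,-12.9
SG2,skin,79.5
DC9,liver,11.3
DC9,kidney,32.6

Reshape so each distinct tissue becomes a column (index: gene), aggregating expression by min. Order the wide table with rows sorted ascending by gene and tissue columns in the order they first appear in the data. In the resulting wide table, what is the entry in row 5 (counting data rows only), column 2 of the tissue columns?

With rows sorted ascending by gene, row 5 is gene=SG2. tissue columns in first-appearance order: liver, lung, kidney, skin; column 2 is lung.
Long rows with gene=SG2, tissue=lung: min(-17.7, 34.3) = -17.7.

-17.7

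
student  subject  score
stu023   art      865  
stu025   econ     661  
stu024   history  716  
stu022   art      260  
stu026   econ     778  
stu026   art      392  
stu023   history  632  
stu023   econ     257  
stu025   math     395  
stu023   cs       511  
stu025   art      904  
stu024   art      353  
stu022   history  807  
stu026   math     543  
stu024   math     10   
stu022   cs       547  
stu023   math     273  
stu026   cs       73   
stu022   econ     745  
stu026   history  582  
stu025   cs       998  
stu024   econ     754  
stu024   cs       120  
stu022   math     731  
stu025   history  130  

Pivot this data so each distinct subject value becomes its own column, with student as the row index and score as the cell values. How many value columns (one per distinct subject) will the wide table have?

5

5 distinct subject values: econ, math, cs, history, art.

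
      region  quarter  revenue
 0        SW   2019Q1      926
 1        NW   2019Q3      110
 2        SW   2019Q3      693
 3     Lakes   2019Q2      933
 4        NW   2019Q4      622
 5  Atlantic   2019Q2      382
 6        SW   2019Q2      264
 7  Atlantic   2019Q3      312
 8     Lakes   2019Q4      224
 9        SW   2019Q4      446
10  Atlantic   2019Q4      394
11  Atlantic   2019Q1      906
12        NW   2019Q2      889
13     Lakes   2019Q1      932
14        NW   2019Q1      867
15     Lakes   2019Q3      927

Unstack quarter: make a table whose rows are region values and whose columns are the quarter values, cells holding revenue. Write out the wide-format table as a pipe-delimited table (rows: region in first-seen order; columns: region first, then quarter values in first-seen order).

Columns: region plus the 4 distinct quarter values (2019Q1, 2019Q3, 2019Q2, 2019Q4).
For example, row SW column 2019Q1 takes revenue=926 from the long row (SW, 2019Q1).

| region | 2019Q1 | 2019Q3 | 2019Q2 | 2019Q4 |
| SW | 926 | 693 | 264 | 446 |
| NW | 867 | 110 | 889 | 622 |
| Lakes | 932 | 927 | 933 | 224 |
| Atlantic | 906 | 312 | 382 | 394 |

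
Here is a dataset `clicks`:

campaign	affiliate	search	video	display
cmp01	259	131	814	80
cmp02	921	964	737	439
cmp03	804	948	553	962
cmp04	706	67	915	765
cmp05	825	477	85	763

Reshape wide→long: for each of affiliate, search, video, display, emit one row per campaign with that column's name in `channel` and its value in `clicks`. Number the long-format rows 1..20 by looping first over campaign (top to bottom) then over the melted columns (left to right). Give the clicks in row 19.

20 rows total (5 × 4). Row 19: index ⌊(19-1)/4⌋ = 4 into campaign → cmp05; (19-1) mod 4 = 2 into the melted columns → video.
So row 19 is (cmp05, video, 85); clicks = 85.

85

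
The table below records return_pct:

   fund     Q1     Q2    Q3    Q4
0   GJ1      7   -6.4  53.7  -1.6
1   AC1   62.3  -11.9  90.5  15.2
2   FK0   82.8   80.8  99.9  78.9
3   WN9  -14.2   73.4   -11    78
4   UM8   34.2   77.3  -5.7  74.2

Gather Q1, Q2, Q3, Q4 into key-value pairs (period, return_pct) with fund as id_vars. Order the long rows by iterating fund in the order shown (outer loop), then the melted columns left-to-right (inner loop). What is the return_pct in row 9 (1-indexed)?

82.8

20 rows total (5 × 4). Row 9: index ⌊(9-1)/4⌋ = 2 into fund → FK0; (9-1) mod 4 = 0 into the melted columns → Q1.
So row 9 is (FK0, Q1, 82.8); return_pct = 82.8.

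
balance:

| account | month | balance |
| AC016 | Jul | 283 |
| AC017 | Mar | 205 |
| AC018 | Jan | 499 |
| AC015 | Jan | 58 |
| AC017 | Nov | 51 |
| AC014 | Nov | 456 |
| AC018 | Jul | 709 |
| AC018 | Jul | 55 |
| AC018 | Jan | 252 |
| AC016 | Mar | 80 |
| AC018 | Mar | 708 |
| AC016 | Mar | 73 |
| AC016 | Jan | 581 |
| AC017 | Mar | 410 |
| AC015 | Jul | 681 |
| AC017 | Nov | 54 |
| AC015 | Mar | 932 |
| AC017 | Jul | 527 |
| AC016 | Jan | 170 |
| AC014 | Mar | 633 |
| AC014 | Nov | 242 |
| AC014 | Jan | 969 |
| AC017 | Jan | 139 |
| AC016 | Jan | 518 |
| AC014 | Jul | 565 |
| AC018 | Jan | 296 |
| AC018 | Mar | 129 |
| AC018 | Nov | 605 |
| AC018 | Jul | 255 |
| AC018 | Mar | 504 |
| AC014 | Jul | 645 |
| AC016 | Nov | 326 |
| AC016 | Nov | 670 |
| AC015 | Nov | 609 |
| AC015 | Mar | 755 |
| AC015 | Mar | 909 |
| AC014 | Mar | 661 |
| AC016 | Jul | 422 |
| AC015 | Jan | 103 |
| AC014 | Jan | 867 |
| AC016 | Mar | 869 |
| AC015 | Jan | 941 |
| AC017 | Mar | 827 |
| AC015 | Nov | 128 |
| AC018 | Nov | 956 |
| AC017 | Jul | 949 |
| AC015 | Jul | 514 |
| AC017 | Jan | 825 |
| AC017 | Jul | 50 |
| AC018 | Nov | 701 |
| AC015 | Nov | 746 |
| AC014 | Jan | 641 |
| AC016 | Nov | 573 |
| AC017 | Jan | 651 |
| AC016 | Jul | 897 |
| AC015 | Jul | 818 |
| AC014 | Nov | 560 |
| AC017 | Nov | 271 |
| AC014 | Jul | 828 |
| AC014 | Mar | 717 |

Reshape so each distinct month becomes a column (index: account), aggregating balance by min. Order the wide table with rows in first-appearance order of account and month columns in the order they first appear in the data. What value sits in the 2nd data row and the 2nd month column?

With rows in first-appearance order of account, row 2 is account=AC017. month columns in first-appearance order: Jul, Mar, Jan, Nov; column 2 is Mar.
Long rows with account=AC017, month=Mar: min(205, 410, 827) = 205.

205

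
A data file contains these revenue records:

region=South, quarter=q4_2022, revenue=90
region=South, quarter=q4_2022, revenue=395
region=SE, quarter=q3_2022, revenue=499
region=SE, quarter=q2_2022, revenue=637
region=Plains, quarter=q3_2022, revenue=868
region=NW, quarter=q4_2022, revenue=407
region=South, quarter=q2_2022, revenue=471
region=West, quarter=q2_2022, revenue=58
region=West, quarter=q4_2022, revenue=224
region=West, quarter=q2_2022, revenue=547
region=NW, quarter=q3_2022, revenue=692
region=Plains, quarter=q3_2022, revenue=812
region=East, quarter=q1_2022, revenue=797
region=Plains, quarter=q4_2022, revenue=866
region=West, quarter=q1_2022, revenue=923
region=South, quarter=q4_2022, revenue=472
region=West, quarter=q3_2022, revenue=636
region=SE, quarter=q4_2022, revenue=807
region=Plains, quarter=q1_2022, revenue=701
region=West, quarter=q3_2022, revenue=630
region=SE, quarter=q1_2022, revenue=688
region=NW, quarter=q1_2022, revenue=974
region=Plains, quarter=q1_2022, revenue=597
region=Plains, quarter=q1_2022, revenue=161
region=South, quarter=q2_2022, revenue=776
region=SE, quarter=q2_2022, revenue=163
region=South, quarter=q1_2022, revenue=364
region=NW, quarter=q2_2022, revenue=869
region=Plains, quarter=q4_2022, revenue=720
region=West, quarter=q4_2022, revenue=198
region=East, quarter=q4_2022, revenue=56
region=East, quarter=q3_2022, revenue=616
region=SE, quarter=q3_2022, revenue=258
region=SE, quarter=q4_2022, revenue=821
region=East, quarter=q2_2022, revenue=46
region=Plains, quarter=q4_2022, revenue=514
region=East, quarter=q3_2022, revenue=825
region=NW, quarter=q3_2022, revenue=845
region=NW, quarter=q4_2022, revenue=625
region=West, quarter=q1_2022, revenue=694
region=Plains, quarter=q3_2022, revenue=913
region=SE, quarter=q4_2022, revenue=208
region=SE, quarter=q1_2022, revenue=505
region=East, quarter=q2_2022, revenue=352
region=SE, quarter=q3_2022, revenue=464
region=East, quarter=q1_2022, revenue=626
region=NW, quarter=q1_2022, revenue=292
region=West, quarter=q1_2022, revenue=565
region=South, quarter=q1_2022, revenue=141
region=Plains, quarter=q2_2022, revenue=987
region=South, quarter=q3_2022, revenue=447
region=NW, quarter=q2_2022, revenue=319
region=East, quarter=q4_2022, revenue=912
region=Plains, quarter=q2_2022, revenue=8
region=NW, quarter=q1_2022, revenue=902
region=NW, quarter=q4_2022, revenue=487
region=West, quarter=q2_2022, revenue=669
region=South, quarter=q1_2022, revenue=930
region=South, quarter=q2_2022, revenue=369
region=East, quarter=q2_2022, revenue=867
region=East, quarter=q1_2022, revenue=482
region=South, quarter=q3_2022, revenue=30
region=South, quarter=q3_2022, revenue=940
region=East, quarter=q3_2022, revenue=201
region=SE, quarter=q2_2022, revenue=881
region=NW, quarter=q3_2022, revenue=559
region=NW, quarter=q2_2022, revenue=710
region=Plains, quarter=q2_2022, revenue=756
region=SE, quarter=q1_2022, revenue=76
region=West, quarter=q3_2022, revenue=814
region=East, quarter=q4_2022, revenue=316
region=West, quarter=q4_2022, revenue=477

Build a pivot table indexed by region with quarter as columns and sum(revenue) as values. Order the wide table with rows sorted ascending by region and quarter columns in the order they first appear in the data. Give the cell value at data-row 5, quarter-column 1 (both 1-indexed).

With rows sorted ascending by region, row 5 is region=South. quarter columns in first-appearance order: q4_2022, q3_2022, q2_2022, q1_2022; column 1 is q4_2022.
Long rows with region=South, quarter=q4_2022: 90 + 395 + 472 = 957.

957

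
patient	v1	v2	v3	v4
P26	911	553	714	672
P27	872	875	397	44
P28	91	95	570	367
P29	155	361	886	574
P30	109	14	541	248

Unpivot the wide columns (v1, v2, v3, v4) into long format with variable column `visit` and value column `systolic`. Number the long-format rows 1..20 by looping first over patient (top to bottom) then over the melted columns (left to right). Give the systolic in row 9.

91

20 rows total (5 × 4). Row 9: index ⌊(9-1)/4⌋ = 2 into patient → P28; (9-1) mod 4 = 0 into the melted columns → v1.
So row 9 is (P28, v1, 91); systolic = 91.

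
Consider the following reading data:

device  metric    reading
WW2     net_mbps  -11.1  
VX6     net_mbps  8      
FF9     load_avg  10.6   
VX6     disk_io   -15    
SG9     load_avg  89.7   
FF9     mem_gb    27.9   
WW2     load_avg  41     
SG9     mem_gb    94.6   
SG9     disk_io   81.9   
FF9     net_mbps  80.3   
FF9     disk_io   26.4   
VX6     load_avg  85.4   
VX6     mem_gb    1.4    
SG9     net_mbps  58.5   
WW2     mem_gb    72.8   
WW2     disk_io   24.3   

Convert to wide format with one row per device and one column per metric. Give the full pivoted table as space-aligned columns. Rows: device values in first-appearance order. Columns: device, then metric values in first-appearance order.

Columns: device plus the 4 distinct metric values (net_mbps, load_avg, disk_io, mem_gb).
For example, row WW2 column net_mbps takes reading=-11.1 from the long row (WW2, net_mbps).

device  net_mbps  load_avg  disk_io  mem_gb
WW2     -11.1     41        24.3     72.8  
VX6     8         85.4      -15      1.4   
FF9     80.3      10.6      26.4     27.9  
SG9     58.5      89.7      81.9     94.6  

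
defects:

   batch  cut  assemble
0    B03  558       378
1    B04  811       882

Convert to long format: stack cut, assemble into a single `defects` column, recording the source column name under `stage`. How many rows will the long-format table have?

2 batch values × 2 melted columns = 4 rows.

4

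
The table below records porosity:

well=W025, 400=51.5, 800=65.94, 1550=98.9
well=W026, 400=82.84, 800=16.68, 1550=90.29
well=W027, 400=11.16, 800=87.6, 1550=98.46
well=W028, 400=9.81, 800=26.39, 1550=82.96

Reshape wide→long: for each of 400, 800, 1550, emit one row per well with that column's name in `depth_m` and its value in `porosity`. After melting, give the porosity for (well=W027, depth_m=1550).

Unpivoting turns each (well, wide-column) pair into one long row.
The wide cell at row W027, column 1550 holds 98.46, so the long row (W027, 1550) has porosity=98.46.

98.46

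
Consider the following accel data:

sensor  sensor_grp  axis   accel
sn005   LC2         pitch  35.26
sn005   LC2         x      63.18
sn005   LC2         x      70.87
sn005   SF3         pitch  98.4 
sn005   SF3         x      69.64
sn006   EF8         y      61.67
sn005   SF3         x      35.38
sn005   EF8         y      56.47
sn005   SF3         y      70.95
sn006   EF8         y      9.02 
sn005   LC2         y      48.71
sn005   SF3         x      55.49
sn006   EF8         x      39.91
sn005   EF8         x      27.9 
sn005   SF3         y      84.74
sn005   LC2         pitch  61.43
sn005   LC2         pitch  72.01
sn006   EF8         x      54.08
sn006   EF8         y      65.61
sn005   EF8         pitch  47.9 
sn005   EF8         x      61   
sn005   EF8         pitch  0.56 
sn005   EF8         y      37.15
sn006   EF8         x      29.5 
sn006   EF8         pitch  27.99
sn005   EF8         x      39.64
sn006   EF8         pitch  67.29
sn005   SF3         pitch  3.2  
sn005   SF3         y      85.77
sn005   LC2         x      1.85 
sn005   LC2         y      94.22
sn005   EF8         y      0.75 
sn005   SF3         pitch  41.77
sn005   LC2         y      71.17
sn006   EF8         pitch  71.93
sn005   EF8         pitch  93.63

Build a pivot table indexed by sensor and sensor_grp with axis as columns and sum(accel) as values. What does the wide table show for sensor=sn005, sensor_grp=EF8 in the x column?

128.54

Rows with sensor=sn005, sensor_grp=EF8 and axis=x: accel values are 27.9, 61, 39.64.
27.9 + 61 + 39.64 = 128.54.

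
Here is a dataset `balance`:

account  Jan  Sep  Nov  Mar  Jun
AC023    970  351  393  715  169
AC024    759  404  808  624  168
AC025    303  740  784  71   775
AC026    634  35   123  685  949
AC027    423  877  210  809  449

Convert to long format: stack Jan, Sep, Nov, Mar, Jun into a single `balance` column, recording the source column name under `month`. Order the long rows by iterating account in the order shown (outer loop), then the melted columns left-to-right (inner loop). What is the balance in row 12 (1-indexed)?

25 rows total (5 × 5). Row 12: index ⌊(12-1)/5⌋ = 2 into account → AC025; (12-1) mod 5 = 1 into the melted columns → Sep.
So row 12 is (AC025, Sep, 740); balance = 740.

740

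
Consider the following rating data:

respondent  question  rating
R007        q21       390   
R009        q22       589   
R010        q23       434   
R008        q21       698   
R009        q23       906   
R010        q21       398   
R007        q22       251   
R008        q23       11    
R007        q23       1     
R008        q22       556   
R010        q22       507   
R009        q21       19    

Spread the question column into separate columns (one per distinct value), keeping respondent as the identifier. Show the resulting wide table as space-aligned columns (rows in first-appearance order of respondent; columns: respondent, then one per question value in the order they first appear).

Columns: respondent plus the 3 distinct question values (q21, q22, q23).
For example, row R007 column q21 takes rating=390 from the long row (R007, q21).

respondent  q21  q22  q23
R007        390  251  1  
R009        19   589  906
R010        398  507  434
R008        698  556  11 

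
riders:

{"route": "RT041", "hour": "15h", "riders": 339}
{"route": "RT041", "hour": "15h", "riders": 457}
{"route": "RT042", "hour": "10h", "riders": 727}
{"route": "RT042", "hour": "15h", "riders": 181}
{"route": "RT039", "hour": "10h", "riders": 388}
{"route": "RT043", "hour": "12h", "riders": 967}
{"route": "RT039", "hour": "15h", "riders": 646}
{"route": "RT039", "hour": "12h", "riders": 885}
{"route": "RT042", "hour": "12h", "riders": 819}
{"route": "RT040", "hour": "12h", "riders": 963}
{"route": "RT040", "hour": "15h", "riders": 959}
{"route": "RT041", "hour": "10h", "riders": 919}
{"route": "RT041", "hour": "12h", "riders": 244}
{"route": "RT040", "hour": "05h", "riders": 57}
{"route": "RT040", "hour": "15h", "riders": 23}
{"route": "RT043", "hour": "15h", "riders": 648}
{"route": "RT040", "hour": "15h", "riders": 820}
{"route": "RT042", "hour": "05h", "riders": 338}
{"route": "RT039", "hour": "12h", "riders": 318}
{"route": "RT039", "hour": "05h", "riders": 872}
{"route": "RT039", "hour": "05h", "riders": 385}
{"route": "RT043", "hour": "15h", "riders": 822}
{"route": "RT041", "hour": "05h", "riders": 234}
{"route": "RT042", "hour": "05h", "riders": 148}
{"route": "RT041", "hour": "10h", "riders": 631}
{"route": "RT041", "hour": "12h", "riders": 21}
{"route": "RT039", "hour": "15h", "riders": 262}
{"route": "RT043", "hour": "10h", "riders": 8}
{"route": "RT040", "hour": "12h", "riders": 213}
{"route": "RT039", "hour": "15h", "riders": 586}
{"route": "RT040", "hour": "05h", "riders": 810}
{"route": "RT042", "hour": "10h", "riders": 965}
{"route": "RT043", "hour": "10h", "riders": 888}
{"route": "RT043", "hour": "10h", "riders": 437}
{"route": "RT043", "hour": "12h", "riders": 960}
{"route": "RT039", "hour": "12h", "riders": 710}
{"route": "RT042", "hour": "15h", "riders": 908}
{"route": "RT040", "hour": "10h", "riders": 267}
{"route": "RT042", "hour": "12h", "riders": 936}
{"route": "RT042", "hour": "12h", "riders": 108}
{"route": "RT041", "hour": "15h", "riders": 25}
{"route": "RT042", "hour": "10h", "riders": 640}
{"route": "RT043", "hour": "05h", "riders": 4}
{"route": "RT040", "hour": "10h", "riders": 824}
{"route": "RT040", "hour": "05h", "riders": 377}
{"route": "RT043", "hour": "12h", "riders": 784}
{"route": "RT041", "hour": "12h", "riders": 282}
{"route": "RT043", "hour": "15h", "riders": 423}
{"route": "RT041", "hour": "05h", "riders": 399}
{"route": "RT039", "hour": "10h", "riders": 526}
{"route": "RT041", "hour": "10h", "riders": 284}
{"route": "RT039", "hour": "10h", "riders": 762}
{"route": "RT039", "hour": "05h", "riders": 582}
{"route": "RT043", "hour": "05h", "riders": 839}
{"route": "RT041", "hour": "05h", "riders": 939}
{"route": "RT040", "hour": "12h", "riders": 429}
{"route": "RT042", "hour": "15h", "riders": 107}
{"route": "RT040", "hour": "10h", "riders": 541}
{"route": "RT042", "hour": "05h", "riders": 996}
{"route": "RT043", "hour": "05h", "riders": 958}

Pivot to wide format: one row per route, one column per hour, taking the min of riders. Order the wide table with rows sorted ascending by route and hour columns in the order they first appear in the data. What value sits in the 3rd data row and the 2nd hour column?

With rows sorted ascending by route, row 3 is route=RT041. hour columns in first-appearance order: 15h, 10h, 12h, 05h; column 2 is 10h.
Long rows with route=RT041, hour=10h: min(919, 631, 284) = 284.

284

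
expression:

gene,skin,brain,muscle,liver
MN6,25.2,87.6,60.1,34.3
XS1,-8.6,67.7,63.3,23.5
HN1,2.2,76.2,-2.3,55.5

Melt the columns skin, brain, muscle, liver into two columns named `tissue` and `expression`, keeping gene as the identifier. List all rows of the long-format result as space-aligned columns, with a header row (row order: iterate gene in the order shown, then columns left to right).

gene  tissue  expression
MN6   skin    25.2      
MN6   brain   87.6      
MN6   muscle  60.1      
MN6   liver   34.3      
XS1   skin    -8.6      
XS1   brain   67.7      
XS1   muscle  63.3      
XS1   liver   23.5      
HN1   skin    2.2       
HN1   brain   76.2      
HN1   muscle  -2.3      
HN1   liver   55.5      

Each (gene, column) pair becomes one row: 3 × 4 = 12 rows.
For example, (MN6, skin) → expression=25.2.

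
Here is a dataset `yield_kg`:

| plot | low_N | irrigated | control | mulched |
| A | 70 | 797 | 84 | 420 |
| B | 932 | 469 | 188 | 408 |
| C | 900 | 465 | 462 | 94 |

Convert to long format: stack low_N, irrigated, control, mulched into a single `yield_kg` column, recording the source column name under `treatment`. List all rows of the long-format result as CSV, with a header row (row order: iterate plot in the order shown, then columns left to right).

plot,treatment,yield_kg
A,low_N,70
A,irrigated,797
A,control,84
A,mulched,420
B,low_N,932
B,irrigated,469
B,control,188
B,mulched,408
C,low_N,900
C,irrigated,465
C,control,462
C,mulched,94

Each (plot, column) pair becomes one row: 3 × 4 = 12 rows.
For example, (A, low_N) → yield_kg=70.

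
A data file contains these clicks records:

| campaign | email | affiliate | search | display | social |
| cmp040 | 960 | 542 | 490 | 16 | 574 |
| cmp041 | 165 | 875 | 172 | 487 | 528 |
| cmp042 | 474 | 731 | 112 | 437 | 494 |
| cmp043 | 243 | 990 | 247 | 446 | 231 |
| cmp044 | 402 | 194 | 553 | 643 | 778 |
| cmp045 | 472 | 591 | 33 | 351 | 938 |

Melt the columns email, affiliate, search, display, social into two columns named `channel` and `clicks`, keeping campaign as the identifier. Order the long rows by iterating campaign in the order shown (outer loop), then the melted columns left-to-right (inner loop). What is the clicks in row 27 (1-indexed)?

591

30 rows total (6 × 5). Row 27: index ⌊(27-1)/5⌋ = 5 into campaign → cmp045; (27-1) mod 5 = 1 into the melted columns → affiliate.
So row 27 is (cmp045, affiliate, 591); clicks = 591.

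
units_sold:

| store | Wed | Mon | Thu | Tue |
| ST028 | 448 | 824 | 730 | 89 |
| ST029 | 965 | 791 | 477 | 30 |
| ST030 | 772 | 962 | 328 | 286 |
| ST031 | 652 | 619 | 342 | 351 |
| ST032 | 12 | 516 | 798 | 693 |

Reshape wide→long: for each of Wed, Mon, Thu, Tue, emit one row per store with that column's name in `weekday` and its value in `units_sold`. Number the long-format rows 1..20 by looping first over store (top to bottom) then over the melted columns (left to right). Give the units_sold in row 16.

351

20 rows total (5 × 4). Row 16: index ⌊(16-1)/4⌋ = 3 into store → ST031; (16-1) mod 4 = 3 into the melted columns → Tue.
So row 16 is (ST031, Tue, 351); units_sold = 351.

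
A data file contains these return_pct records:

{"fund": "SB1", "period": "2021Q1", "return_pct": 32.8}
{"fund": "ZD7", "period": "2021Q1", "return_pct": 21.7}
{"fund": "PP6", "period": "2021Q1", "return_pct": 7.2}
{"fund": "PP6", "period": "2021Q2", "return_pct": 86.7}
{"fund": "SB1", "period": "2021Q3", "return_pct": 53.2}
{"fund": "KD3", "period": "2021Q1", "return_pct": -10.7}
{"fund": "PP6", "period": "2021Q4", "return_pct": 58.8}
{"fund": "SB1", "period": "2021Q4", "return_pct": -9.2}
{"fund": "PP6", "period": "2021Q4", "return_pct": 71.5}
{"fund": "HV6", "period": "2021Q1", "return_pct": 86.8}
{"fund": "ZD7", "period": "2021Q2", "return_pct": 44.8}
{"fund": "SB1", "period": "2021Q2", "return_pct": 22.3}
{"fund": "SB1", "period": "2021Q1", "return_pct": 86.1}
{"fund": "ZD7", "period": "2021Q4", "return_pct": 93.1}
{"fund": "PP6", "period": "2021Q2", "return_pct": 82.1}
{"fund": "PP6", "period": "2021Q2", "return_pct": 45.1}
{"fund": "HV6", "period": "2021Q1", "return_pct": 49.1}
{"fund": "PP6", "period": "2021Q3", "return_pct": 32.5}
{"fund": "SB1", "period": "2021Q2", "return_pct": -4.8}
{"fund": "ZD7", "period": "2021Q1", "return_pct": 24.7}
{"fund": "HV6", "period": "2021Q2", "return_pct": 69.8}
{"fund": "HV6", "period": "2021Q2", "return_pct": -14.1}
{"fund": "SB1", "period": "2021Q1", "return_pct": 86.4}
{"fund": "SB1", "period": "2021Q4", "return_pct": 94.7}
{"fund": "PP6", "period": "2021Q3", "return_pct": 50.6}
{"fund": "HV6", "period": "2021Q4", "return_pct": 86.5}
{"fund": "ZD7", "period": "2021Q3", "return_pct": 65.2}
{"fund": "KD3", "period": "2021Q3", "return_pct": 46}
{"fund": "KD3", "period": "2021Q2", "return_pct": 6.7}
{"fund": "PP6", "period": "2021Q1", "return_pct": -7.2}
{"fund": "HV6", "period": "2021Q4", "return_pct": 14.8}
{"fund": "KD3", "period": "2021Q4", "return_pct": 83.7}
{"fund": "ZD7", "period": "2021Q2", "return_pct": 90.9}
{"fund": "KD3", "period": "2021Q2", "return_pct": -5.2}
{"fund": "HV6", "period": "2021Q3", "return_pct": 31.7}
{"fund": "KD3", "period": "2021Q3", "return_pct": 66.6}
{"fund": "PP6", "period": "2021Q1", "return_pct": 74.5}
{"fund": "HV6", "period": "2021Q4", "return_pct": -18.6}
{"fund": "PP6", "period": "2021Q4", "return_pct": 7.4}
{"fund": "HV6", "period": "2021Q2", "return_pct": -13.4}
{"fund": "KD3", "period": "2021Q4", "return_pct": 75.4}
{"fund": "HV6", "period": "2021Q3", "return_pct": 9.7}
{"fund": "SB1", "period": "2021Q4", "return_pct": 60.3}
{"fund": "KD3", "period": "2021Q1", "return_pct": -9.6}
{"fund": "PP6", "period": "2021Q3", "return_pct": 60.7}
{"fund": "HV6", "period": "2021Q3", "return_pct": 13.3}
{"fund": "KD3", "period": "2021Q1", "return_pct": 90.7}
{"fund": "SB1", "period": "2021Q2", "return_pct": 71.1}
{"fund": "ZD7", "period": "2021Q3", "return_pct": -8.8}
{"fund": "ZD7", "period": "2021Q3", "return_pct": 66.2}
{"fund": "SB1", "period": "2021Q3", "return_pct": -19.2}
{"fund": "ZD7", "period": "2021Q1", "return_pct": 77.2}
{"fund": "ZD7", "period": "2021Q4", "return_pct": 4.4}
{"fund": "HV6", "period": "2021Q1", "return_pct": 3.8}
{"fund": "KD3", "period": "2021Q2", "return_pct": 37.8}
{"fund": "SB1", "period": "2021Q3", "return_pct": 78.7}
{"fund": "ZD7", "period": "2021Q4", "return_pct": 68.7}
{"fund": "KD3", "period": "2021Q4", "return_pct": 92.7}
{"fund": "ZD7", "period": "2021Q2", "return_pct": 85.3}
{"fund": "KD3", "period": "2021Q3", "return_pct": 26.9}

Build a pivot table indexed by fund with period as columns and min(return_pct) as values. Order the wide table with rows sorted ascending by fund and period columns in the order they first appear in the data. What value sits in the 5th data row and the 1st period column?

With rows sorted ascending by fund, row 5 is fund=ZD7. period columns in first-appearance order: 2021Q1, 2021Q2, 2021Q3, 2021Q4; column 1 is 2021Q1.
Long rows with fund=ZD7, period=2021Q1: min(21.7, 24.7, 77.2) = 21.7.

21.7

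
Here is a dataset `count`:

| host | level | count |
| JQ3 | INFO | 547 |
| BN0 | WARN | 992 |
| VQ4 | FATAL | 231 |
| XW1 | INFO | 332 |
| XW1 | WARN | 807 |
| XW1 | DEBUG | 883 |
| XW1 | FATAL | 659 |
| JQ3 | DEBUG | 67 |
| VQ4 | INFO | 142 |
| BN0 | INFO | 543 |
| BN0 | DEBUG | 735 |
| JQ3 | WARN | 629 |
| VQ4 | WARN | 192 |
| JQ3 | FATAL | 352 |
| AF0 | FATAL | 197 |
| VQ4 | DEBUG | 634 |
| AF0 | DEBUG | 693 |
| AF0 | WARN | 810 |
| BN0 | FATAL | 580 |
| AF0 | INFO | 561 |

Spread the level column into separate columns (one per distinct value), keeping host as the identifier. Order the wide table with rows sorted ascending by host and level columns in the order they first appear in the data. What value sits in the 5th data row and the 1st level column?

332

With rows sorted ascending by host, row 5 is host=XW1. level columns in first-appearance order: INFO, WARN, FATAL, DEBUG; column 1 is INFO.
Long rows with host=XW1, level=INFO: count = 332.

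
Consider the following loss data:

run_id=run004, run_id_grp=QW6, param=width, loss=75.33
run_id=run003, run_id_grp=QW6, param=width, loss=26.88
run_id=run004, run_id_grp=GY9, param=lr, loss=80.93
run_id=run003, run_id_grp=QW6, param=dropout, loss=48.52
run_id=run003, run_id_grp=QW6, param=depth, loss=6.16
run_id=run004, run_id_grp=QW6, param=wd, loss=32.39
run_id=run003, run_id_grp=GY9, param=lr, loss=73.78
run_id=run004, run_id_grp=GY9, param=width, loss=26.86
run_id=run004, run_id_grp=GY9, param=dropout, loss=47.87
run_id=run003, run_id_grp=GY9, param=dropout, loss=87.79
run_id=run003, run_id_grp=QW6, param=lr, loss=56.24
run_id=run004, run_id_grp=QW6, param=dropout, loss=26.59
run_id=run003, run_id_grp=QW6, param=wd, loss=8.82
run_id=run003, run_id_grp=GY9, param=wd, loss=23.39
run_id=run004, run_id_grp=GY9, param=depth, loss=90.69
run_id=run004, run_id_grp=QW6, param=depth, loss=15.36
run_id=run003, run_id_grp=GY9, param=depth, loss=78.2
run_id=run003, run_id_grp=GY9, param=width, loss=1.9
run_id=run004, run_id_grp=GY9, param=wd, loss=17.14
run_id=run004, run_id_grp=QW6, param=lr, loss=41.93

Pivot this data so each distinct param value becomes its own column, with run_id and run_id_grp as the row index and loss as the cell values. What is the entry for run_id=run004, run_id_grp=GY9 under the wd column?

Wide layout: rows indexed by run_id and run_id_grp, columns are the 5 distinct param values (width, lr, dropout, depth, wd).
Cell (run_id=run004, run_id_grp=GY9, param=wd) draws from the long row where run_id=run004, run_id_grp=GY9 and param=wd, which has loss=17.14.

17.14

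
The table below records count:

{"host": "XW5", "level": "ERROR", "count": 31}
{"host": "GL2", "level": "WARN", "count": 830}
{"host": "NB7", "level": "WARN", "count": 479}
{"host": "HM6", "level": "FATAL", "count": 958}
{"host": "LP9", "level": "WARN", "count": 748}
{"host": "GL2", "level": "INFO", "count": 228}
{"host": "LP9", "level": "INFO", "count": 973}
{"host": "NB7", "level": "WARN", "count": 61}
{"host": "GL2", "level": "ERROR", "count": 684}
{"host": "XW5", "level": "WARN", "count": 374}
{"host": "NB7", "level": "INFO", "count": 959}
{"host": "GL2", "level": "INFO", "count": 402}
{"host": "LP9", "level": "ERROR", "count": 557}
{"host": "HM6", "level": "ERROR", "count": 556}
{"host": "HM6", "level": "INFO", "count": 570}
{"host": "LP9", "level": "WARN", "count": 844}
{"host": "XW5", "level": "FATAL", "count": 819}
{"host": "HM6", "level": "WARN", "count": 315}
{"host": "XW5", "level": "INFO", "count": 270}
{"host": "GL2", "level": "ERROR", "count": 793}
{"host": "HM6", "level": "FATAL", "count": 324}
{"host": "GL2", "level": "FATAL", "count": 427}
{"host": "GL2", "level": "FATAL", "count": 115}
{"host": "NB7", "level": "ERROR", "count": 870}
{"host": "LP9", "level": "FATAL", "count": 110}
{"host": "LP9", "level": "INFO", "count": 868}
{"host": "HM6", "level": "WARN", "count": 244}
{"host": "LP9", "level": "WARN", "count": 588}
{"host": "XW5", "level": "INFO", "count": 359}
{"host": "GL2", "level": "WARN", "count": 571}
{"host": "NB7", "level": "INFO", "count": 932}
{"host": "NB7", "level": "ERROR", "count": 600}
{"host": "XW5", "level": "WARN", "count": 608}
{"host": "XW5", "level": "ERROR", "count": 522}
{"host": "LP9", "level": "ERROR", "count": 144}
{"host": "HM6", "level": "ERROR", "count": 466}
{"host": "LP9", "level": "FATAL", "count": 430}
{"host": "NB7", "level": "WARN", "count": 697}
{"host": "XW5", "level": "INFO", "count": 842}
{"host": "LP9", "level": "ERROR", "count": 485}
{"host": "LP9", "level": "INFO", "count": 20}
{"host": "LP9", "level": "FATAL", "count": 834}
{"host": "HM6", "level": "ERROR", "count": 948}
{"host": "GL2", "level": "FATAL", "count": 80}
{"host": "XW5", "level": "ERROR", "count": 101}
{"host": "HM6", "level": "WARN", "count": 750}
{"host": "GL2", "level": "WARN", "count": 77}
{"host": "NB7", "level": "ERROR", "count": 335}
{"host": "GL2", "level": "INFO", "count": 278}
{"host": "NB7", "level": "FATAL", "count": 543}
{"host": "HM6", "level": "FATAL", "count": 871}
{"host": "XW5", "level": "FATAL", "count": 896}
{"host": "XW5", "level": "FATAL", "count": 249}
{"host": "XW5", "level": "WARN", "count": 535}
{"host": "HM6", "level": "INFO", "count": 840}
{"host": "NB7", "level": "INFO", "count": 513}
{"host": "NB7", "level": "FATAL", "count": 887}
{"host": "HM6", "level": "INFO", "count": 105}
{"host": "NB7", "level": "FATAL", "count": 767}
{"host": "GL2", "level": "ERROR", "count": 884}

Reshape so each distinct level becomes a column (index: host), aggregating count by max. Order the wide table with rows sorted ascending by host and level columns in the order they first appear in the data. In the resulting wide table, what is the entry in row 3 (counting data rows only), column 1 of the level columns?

With rows sorted ascending by host, row 3 is host=LP9. level columns in first-appearance order: ERROR, WARN, FATAL, INFO; column 1 is ERROR.
Long rows with host=LP9, level=ERROR: max(557, 144, 485) = 557.

557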